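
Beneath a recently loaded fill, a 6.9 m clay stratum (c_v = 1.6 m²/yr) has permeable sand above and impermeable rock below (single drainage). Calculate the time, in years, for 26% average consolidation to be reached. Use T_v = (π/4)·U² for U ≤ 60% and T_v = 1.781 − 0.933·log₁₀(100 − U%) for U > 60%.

Drainage path length: H_d = H = 6.9 m (single drainage).
U ≤ 60%: T_v = (π/4)·U² = (π/4)×0.26² = 0.053093.
t = T_v·H_d²/c_v = 0.053093×6.9²/1.6 = 1.58 years.

t ≈ 1.58 years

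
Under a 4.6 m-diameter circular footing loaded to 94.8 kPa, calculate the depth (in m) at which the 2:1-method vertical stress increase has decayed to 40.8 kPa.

2:1 spreading — at depth z the loaded area has grown by z in each plan dimension:
qD²/(D+z)² = Δσ_z ⇒ z = D(√(q/Δσ_z) − 1) = 4.6×(√(94.8/40.8) − 1) = 2.412 m

z ≈ 2.41 m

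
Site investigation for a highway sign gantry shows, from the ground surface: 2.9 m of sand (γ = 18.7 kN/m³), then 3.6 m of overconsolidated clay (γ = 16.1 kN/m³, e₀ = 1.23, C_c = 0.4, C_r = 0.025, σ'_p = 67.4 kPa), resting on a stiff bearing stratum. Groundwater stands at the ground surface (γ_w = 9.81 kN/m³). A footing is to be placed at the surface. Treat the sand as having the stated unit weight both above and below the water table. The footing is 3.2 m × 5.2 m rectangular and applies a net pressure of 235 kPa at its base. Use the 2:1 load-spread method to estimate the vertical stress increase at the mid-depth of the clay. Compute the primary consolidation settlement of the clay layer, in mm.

S_c ≈ 82.4 mm

Mid-depth of clay below the ground surface: z = 2.9 + 3.6/2 = 4.7 m.
Total vertical stress at mid-clay: σ_v = 18.7×2.9 + 16.1×1.8 = 83.21 kPa.
Pore pressure: u = 9.81×(4.7 − 0) = 46.107 kPa.
Initial effective stress: σ'_0 = σ_v − u = 83.21 − 46.107 = 37.103 kPa.
Stress increase at mid-clay by the 2:1 spreading method:
Δσ = qBL/((B+z)(L+z)) = 235×3.2×5.2/((3.2+4.7)(5.2+4.7)) = 49.999 kPa
Final effective stress: σ'_f = 37.103 + 49.999 = 87.102 kPa.
σ'_f = 87.102 > σ'_p = 67.4 kPa, so the stress path crosses the preconsolidation pressure — recompression up to σ'_p, then virgin compression beyond:
S_c = H/(1+e₀)·[C_r·log₁₀(σ'_p/σ'_0) + C_c·log₁₀(σ'_f/σ'_p)]
    = 3.6/2.23 × [0.025×log₁₀(67.4/37.103) + 0.4×log₁₀(87.102/67.4)]
    = 1.6143 × [0.0064813 + 0.044547] = 0.08237 m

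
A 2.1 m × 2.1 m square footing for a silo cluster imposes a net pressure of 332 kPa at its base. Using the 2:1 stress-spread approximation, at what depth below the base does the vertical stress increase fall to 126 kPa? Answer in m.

2:1 spreading — at depth z the loaded area has grown by z in each plan dimension:
qB²/(B+z)² = Δσ_z ⇒ z = B(√(q/Δσ_z) − 1) = 2.1×(√(332/126) − 1) = 1.309 m

z ≈ 1.31 m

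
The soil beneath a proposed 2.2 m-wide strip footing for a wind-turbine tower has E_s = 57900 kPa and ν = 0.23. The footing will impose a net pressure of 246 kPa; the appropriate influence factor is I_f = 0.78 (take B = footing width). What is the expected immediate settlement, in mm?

Immediate (elastic) settlement: S_e = q·B·(1−ν²)/E_s · I_f.
S_e = 246 × 2.2 × (1 − 0.23²) / 57900 × 0.78
    = 246 × 2.2 × 0.9471 / 57900 × 0.78
    = 0.006905 m = 6.905 mm

S_e ≈ 6.91 mm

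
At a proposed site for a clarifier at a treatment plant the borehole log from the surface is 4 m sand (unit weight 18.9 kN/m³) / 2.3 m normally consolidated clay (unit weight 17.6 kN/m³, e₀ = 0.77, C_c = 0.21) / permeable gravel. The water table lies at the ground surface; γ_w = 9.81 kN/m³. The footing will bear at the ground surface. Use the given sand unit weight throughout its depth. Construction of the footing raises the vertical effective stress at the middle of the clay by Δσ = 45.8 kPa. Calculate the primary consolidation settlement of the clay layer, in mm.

S_c ≈ 82.8 mm

Mid-depth of clay below the ground surface: z = 4 + 2.3/2 = 5.15 m.
Total vertical stress at mid-clay: σ_v = 18.9×4 + 17.6×1.15 = 95.84 kPa.
Pore pressure: u = 9.81×(5.15 − 0) = 50.522 kPa.
Initial effective stress: σ'_0 = σ_v − u = 95.84 − 50.522 = 45.318 kPa.
Final effective stress: σ'_f = σ'_0 + Δσ = 45.318 + 45.8 = 91.118 kPa.
Normally consolidated clay, so the full stress increment lies on the virgin compression line:
S_c = C_c·H/(1+e₀)·log₁₀(σ'_f/σ'_0) = 0.21×2.3/(1+0.77)×log₁₀(91.118/45.318)
    = 0.27288 × 0.30333 = 0.08277 m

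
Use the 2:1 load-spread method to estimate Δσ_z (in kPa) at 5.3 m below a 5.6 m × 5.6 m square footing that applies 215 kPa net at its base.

Δσ_z ≈ 56.7 kPa

By the 2:1 method the load spreads at 1 horizontal : 2 vertical, so at depth z the loaded area has grown by z in each plan dimension:
Δσ = qBL/((B+z)(L+z)) = 215×5.6×5.6/((5.6+5.3)(5.6+5.3)) = 56.749 kPa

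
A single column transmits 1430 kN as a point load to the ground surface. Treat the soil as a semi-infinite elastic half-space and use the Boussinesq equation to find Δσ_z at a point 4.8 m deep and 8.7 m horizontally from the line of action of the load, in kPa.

Δσ_z ≈ 0.78 kPa

Boussinesq vertical stress below a point load on an elastic half-space:
Δσ_z = 3P/(2πz²) · [1 + (r/z)²]^(−5/2)
r/z = 8.7/4.8 = 1.8125; [1+(r/z)²]^(−5/2) = 0.026308.
Δσ_z = 3×1430/(2π×4.8²) × 0.026308 = 29.634 × 0.026308 = 0.7796 kPa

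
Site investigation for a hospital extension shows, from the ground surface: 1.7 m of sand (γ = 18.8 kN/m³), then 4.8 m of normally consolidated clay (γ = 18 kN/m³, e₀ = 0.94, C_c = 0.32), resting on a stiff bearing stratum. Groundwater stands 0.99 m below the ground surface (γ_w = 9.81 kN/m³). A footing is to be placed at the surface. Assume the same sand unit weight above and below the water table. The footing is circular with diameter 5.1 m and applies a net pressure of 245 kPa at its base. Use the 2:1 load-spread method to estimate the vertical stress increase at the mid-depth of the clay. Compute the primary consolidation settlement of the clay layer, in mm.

Mid-depth of clay below the ground surface: z = 1.7 + 4.8/2 = 4.1 m.
Total vertical stress at mid-clay: σ_v = 18.8×1.7 + 18×2.4 = 75.16 kPa.
Pore pressure: u = 9.81×(4.1 − 0.99) = 30.509 kPa.
Initial effective stress: σ'_0 = σ_v − u = 75.16 − 30.509 = 44.651 kPa.
Stress increase at mid-clay by the 2:1 spreading method:
Δσ ≈ qD²/(D+z)² = 245×5.1²/(5.1+4.1)² = 75.289 kPa
Final effective stress: σ'_f = σ'_0 + Δσ = 44.651 + 75.289 = 119.94 kPa.
Normally consolidated clay, so the full stress increment lies on the virgin compression line:
S_c = C_c·H/(1+e₀)·log₁₀(σ'_f/σ'_0) = 0.32×4.8/(1+0.94)×log₁₀(119.94/44.651)
    = 0.79175 × 0.42913 = 0.3398 m

S_c ≈ 340 mm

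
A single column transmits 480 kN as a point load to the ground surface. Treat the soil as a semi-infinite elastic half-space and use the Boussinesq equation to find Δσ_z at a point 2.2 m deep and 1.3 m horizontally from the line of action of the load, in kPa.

Boussinesq vertical stress below a point load on an elastic half-space:
Δσ_z = 3P/(2πz²) · [1 + (r/z)²]^(−5/2)
r/z = 1.3/2.2 = 0.59091; [1+(r/z)²]^(−5/2) = 0.47297.
Δσ_z = 3×480/(2π×2.2²) × 0.47297 = 47.352 × 0.47297 = 22.4 kPa

Δσ_z ≈ 22.4 kPa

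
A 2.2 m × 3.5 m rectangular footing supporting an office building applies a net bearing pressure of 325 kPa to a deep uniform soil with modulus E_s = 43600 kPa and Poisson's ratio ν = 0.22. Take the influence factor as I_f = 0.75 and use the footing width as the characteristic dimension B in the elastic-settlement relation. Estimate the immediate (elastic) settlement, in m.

Immediate (elastic) settlement: S_e = q·B·(1−ν²)/E_s · I_f.
S_e = 325 × 2.2 × (1 − 0.22²) / 43600 × 0.75
    = 325 × 2.2 × 0.9516 / 43600 × 0.75
    = 0.0117 m

S_e ≈ 0.0117 m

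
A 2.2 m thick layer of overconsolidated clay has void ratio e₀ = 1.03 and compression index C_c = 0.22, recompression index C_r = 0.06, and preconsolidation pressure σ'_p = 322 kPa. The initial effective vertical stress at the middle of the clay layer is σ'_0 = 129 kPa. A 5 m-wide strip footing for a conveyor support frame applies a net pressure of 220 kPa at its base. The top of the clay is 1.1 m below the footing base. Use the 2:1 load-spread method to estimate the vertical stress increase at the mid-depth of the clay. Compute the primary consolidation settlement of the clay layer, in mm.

Mid-depth of clay below the footing base: z = 1.1 + 2.2/2 = 2.2 m.
Stress increase at mid-clay by the 2:1 spreading method:
Δσ = qB/(B+z) = 220×5/(5+2.2) = 152.78 kPa
Final effective stress: σ'_f = 129 + 152.78 = 281.78 kPa.
σ'_f = 281.78 ≤ σ'_p = 322 kPa, so the clay remains overconsolidated and only the recompression index applies:
S_c = C_r·H/(1+e₀)·log₁₀(σ'_f/σ'_0) = 0.06×2.2/2.03×log₁₀(281.78/129)
    = 0.065022 × 0.33932 = 0.02206 m

S_c ≈ 22.1 mm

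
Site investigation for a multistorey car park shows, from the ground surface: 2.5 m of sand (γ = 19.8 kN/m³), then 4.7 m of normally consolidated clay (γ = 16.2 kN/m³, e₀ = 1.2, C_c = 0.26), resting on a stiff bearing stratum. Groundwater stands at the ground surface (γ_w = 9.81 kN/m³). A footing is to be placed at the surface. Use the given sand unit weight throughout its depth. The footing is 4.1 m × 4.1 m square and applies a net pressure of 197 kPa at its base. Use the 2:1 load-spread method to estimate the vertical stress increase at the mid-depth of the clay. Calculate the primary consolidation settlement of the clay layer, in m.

Mid-depth of clay below the ground surface: z = 2.5 + 4.7/2 = 4.85 m.
Total vertical stress at mid-clay: σ_v = 19.8×2.5 + 16.2×2.35 = 87.57 kPa.
Pore pressure: u = 9.81×(4.85 − 0) = 47.578 kPa.
Initial effective stress: σ'_0 = σ_v − u = 87.57 − 47.578 = 39.992 kPa.
Stress increase at mid-clay by the 2:1 spreading method:
Δσ = qBL/((B+z)(L+z)) = 197×4.1×4.1/((4.1+4.85)(4.1+4.85)) = 41.342 kPa
Final effective stress: σ'_f = σ'_0 + Δσ = 39.992 + 41.342 = 81.334 kPa.
Normally consolidated clay, so the full stress increment lies on the virgin compression line:
S_c = C_c·H/(1+e₀)·log₁₀(σ'_f/σ'_0) = 0.26×4.7/(1+1.2)×log₁₀(81.334/39.992)
    = 0.55545 × 0.3083 = 0.1712 m

S_c ≈ 0.171 m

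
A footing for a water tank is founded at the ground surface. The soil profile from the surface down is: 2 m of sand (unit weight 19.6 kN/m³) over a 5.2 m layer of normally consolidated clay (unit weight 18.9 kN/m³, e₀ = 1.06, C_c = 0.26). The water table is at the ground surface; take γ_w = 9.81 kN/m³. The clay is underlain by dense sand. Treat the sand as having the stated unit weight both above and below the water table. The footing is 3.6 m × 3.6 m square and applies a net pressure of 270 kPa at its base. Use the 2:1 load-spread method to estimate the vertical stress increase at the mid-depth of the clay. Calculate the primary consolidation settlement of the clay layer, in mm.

Mid-depth of clay below the ground surface: z = 2 + 5.2/2 = 4.6 m.
Total vertical stress at mid-clay: σ_v = 19.6×2 + 18.9×2.6 = 88.34 kPa.
Pore pressure: u = 9.81×(4.6 − 0) = 45.126 kPa.
Initial effective stress: σ'_0 = σ_v − u = 88.34 − 45.126 = 43.214 kPa.
Stress increase at mid-clay by the 2:1 spreading method:
Δσ = qBL/((B+z)(L+z)) = 270×3.6×3.6/((3.6+4.6)(3.6+4.6)) = 52.04 kPa
Final effective stress: σ'_f = σ'_0 + Δσ = 43.214 + 52.04 = 95.254 kPa.
Normally consolidated clay, so the full stress increment lies on the virgin compression line:
S_c = C_c·H/(1+e₀)·log₁₀(σ'_f/σ'_0) = 0.26×5.2/(1+1.06)×log₁₀(95.254/43.214)
    = 0.65631 × 0.34326 = 0.2253 m

S_c ≈ 225 mm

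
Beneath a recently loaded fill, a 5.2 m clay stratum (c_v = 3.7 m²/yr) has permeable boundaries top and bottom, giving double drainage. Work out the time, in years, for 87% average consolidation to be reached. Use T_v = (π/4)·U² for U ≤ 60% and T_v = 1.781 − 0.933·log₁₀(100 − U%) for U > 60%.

t ≈ 1.36 years

Drainage path length: H_d = H/2 = 2.6 m (double drainage).
U > 60%: T_v = 1.781 − 0.933·log₁₀(100 − 87) = 0.74169.
t = T_v·H_d²/c_v = 0.74169×2.6²/3.7 = 1.355 years.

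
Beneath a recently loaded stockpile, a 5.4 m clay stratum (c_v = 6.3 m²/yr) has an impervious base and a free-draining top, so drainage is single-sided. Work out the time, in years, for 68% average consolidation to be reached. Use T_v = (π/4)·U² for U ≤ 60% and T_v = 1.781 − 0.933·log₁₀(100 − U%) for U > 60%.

t ≈ 1.74 years

Drainage path length: H_d = H = 5.4 m (single drainage).
U > 60%: T_v = 1.781 − 0.933·log₁₀(100 − 68) = 0.3767.
t = T_v·H_d²/c_v = 0.3767×5.4²/6.3 = 1.744 years.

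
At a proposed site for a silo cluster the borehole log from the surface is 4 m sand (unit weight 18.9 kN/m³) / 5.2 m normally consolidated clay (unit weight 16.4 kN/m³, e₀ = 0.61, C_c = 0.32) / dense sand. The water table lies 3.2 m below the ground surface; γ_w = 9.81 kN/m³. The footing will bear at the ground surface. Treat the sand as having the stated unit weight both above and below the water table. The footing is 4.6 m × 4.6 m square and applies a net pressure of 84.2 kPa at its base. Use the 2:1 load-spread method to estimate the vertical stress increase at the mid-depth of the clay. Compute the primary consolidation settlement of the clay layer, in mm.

S_c ≈ 69.4 mm

Mid-depth of clay below the ground surface: z = 4 + 5.2/2 = 6.6 m.
Total vertical stress at mid-clay: σ_v = 18.9×4 + 16.4×2.6 = 118.24 kPa.
Pore pressure: u = 9.81×(6.6 − 3.2) = 33.354 kPa.
Initial effective stress: σ'_0 = σ_v − u = 118.24 − 33.354 = 84.886 kPa.
Stress increase at mid-clay by the 2:1 spreading method:
Δσ = qBL/((B+z)(L+z)) = 84.2×4.6×4.6/((4.6+6.6)(4.6+6.6)) = 14.203 kPa
Final effective stress: σ'_f = σ'_0 + Δσ = 84.886 + 14.203 = 99.089 kPa.
Normally consolidated clay, so the full stress increment lies on the virgin compression line:
S_c = C_c·H/(1+e₀)·log₁₀(σ'_f/σ'_0) = 0.32×5.2/(1+0.61)×log₁₀(99.089/84.886)
    = 1.0335 × 0.067189 = 0.06944 m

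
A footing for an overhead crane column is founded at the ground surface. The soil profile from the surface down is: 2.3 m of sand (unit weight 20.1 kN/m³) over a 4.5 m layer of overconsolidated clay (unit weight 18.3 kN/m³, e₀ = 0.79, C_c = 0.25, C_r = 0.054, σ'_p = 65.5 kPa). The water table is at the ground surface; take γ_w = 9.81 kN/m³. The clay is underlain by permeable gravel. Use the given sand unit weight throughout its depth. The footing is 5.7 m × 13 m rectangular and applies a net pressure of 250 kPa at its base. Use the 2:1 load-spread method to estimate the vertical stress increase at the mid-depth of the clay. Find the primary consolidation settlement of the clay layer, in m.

S_c ≈ 0.243 m

Mid-depth of clay below the ground surface: z = 2.3 + 4.5/2 = 4.55 m.
Total vertical stress at mid-clay: σ_v = 20.1×2.3 + 18.3×2.25 = 87.405 kPa.
Pore pressure: u = 9.81×(4.55 − 0) = 44.636 kPa.
Initial effective stress: σ'_0 = σ_v − u = 87.405 − 44.636 = 42.769 kPa.
Stress increase at mid-clay by the 2:1 spreading method:
Δσ = qBL/((B+z)(L+z)) = 250×5.7×13/((5.7+4.55)(13+4.55)) = 102.98 kPa
Final effective stress: σ'_f = 42.769 + 102.98 = 145.75 kPa.
σ'_f = 145.75 > σ'_p = 65.5 kPa, so the stress path crosses the preconsolidation pressure — recompression up to σ'_p, then virgin compression beyond:
S_c = H/(1+e₀)·[C_r·log₁₀(σ'_p/σ'_0) + C_c·log₁₀(σ'_f/σ'_p)]
    = 4.5/1.79 × [0.054×log₁₀(65.5/42.769) + 0.25×log₁₀(145.75/65.5)]
    = 2.514 × [0.0099961 + 0.086842] = 0.2435 m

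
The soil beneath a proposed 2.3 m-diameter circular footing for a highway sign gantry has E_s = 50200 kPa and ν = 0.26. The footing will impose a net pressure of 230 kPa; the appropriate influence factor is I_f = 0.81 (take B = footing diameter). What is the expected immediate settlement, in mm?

Immediate (elastic) settlement: S_e = q·B·(1−ν²)/E_s · I_f.
S_e = 230 × 2.3 × (1 − 0.26²) / 50200 × 0.81
    = 230 × 2.3 × 0.9324 / 50200 × 0.81
    = 0.007959 m = 7.959 mm

S_e ≈ 7.96 mm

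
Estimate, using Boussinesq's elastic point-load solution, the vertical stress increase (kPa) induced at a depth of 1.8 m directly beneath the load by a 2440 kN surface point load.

Boussinesq vertical stress below a point load on an elastic half-space:
Δσ_z = 3P/(2πz²) · [1 + (r/z)²]^(−5/2)
r/z = 0/1.8 = 0; [1+(r/z)²]^(−5/2) = 1.
Δσ_z = 3×2440/(2π×1.8²) × 1 = 359.57 × 1 = 359.6 kPa

Δσ_z ≈ 360 kPa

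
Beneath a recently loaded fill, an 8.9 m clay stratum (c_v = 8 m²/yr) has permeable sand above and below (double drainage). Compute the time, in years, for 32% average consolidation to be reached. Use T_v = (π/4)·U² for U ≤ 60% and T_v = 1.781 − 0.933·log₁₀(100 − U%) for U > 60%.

Drainage path length: H_d = H/2 = 4.45 m (double drainage).
U ≤ 60%: T_v = (π/4)·U² = (π/4)×0.32² = 0.080425.
t = T_v·H_d²/c_v = 0.080425×4.45²/8 = 0.1991 years.

t ≈ 0.199 years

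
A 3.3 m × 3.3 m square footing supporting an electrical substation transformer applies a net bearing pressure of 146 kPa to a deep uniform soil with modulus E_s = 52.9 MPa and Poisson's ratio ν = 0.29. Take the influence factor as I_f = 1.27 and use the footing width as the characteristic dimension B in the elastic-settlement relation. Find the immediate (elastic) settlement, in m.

S_e ≈ 0.0106 m

Immediate (elastic) settlement: S_e = q·B·(1−ν²)/E_s · I_f.
E_s = 52.9 MPa = 52900 kPa.
S_e = 146 × 3.3 × (1 − 0.29²) / 52900 × 1.27
    = 146 × 3.3 × 0.9159 / 52900 × 1.27
    = 0.01059 m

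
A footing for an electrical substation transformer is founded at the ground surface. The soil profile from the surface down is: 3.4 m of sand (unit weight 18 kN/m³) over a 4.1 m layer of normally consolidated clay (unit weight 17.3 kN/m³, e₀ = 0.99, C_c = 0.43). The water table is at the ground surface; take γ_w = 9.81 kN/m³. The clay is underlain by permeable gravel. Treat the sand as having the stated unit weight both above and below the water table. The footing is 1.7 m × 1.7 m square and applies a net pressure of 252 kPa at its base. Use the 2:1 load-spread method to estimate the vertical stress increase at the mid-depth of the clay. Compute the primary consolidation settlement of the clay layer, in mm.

Mid-depth of clay below the ground surface: z = 3.4 + 4.1/2 = 5.45 m.
Total vertical stress at mid-clay: σ_v = 18×3.4 + 17.3×2.05 = 96.665 kPa.
Pore pressure: u = 9.81×(5.45 − 0) = 53.465 kPa.
Initial effective stress: σ'_0 = σ_v − u = 96.665 − 53.465 = 43.2 kPa.
Stress increase at mid-clay by the 2:1 spreading method:
Δσ = qBL/((B+z)(L+z)) = 252×1.7×1.7/((1.7+5.45)(1.7+5.45)) = 14.246 kPa
Final effective stress: σ'_f = σ'_0 + Δσ = 43.2 + 14.246 = 57.446 kPa.
Normally consolidated clay, so the full stress increment lies on the virgin compression line:
S_c = C_c·H/(1+e₀)·log₁₀(σ'_f/σ'_0) = 0.43×4.1/(1+0.99)×log₁₀(57.446/43.2)
    = 0.88593 × 0.12378 = 0.1097 m

S_c ≈ 110 mm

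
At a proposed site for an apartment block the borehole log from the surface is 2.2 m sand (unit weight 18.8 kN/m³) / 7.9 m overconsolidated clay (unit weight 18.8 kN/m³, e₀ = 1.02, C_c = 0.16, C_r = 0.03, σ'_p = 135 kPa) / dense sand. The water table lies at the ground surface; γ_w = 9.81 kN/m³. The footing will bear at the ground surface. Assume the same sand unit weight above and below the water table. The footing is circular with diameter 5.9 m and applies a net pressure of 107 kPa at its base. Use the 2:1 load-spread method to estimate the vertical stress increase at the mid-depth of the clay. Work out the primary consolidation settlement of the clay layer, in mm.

S_c ≈ 19.4 mm

Mid-depth of clay below the ground surface: z = 2.2 + 7.9/2 = 6.15 m.
Total vertical stress at mid-clay: σ_v = 18.8×2.2 + 18.8×3.95 = 115.62 kPa.
Pore pressure: u = 9.81×(6.15 − 0) = 60.332 kPa.
Initial effective stress: σ'_0 = σ_v − u = 115.62 − 60.332 = 55.288 kPa.
Stress increase at mid-clay by the 2:1 spreading method:
Δσ ≈ qD²/(D+z)² = 107×5.9²/(5.9+6.15)² = 25.652 kPa
Final effective stress: σ'_f = 55.288 + 25.652 = 80.94 kPa.
σ'_f = 80.94 ≤ σ'_p = 135 kPa, so the clay remains overconsolidated and only the recompression index applies:
S_c = C_r·H/(1+e₀)·log₁₀(σ'_f/σ'_0) = 0.03×7.9/2.02×log₁₀(80.94/55.288)
    = 0.11733 × 0.16553 = 0.01942 m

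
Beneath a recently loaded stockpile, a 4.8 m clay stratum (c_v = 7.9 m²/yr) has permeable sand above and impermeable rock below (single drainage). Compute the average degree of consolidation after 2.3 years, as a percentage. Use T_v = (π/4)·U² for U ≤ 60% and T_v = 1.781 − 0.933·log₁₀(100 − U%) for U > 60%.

U ≈ 88.4 %

Drainage path length: H_d = H = 4.8 m (single drainage).
T_v = c_v·t/H_d² = 7.9×2.3/4.8² = 0.78863.
T_v = 0.78863 corresponds to the U > 60% branch:
U = 1 − 10^((1.781 − T_v)/0.933)/100 = 0.8842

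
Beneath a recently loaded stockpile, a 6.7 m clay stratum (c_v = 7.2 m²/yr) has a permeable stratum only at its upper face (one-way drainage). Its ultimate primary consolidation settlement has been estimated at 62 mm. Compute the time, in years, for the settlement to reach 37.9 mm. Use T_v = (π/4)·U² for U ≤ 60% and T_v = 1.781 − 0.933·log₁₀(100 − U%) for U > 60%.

Drainage path length: H_d = H = 6.7 m (single drainage).
U = S(t)/S_ult = 37.9/62 = 0.6113.
U > 60%: T_v = 1.781 − 0.933·log₁₀(100 − 61.129) = 0.29788.
t = T_v·H_d²/c_v = 0.29788×6.7²/7.2 = 1.857 years.

t ≈ 1.86 years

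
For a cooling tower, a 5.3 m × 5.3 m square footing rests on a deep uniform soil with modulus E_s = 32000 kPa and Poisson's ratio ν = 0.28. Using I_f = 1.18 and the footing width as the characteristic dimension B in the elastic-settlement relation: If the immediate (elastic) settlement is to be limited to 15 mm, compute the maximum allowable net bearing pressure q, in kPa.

q ≈ 83.3 kPa

S_e = q·B·(1−ν²)/E_s · I_f  ⇒  q = S_e·E_s / (B·(1−ν²)·I_f).
q = 0.015 × 32000 / (5.3 × 0.9216 × 1.18) = 83.28 kPa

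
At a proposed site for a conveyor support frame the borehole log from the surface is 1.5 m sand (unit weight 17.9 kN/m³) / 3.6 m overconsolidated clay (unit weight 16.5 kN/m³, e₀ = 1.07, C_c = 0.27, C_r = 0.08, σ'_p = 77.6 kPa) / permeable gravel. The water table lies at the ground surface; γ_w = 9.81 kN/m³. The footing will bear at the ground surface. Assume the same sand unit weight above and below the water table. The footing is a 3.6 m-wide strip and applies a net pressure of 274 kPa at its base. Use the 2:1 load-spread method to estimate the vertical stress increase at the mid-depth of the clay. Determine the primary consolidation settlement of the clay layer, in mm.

S_c ≈ 227 mm

Mid-depth of clay below the ground surface: z = 1.5 + 3.6/2 = 3.3 m.
Total vertical stress at mid-clay: σ_v = 17.9×1.5 + 16.5×1.8 = 56.55 kPa.
Pore pressure: u = 9.81×(3.3 − 0) = 32.373 kPa.
Initial effective stress: σ'_0 = σ_v − u = 56.55 − 32.373 = 24.177 kPa.
Stress increase at mid-clay by the 2:1 spreading method:
Δσ = qB/(B+z) = 274×3.6/(3.6+3.3) = 142.96 kPa
Final effective stress: σ'_f = 24.177 + 142.96 = 167.14 kPa.
σ'_f = 167.14 > σ'_p = 77.6 kPa, so the stress path crosses the preconsolidation pressure — recompression up to σ'_p, then virgin compression beyond:
S_c = H/(1+e₀)·[C_r·log₁₀(σ'_p/σ'_0) + C_c·log₁₀(σ'_f/σ'_p)]
    = 3.6/2.07 × [0.08×log₁₀(77.6/24.177) + 0.27×log₁₀(167.14/77.6)]
    = 1.7391 × [0.040517 + 0.089969] = 0.2269 m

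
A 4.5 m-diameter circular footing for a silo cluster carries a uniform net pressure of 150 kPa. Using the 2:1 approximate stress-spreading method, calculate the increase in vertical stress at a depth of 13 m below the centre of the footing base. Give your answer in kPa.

Δσ_z ≈ 9.92 kPa

By the 2:1 method the load spreads at 1 horizontal : 2 vertical, so at depth z the loaded area has grown by z in each plan dimension:
Δσ ≈ qD²/(D+z)² = 150×4.5²/(4.5+13)² = 9.9184 kPa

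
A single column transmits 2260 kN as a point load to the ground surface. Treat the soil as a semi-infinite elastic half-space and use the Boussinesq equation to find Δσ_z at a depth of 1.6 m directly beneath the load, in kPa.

Boussinesq vertical stress below a point load on an elastic half-space:
Δσ_z = 3P/(2πz²) · [1 + (r/z)²]^(−5/2)
r/z = 0/1.6 = 0; [1+(r/z)²]^(−5/2) = 1.
Δσ_z = 3×2260/(2π×1.6²) × 1 = 421.51 × 1 = 421.5 kPa

Δσ_z ≈ 422 kPa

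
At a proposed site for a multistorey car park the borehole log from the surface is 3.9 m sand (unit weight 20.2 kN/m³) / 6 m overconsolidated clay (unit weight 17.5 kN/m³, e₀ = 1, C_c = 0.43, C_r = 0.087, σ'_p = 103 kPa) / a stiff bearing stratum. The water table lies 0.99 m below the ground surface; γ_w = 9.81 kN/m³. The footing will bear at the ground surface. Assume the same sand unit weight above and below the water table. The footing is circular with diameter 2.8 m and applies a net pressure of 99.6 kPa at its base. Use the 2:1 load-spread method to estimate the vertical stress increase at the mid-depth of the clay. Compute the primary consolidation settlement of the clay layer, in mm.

S_c ≈ 12.2 mm

Mid-depth of clay below the ground surface: z = 3.9 + 6/2 = 6.9 m.
Total vertical stress at mid-clay: σ_v = 20.2×3.9 + 17.5×3 = 131.28 kPa.
Pore pressure: u = 9.81×(6.9 − 0.99) = 57.977 kPa.
Initial effective stress: σ'_0 = σ_v − u = 131.28 − 57.977 = 73.303 kPa.
Stress increase at mid-clay by the 2:1 spreading method:
Δσ ≈ qD²/(D+z)² = 99.6×2.8²/(2.8+6.9)² = 8.2991 kPa
Final effective stress: σ'_f = 73.303 + 8.2991 = 81.602 kPa.
σ'_f = 81.602 ≤ σ'_p = 103 kPa, so the clay remains overconsolidated and only the recompression index applies:
S_c = C_r·H/(1+e₀)·log₁₀(σ'_f/σ'_0) = 0.087×6/2×log₁₀(81.602/73.303)
    = 0.261 × 0.046579 = 0.01216 m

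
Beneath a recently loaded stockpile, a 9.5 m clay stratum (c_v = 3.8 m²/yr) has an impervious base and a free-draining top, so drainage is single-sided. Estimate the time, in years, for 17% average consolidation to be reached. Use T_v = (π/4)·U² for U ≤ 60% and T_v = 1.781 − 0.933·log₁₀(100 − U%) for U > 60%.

t ≈ 0.539 years

Drainage path length: H_d = H = 9.5 m (single drainage).
U ≤ 60%: T_v = (π/4)·U² = (π/4)×0.17² = 0.022698.
t = T_v·H_d²/c_v = 0.022698×9.5²/3.8 = 0.5391 years.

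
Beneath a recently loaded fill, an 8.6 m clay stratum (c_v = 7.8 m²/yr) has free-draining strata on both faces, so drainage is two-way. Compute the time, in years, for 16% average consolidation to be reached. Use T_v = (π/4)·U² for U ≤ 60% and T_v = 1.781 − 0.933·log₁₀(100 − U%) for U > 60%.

Drainage path length: H_d = H/2 = 4.3 m (double drainage).
U ≤ 60%: T_v = (π/4)·U² = (π/4)×0.16² = 0.020106.
t = T_v·H_d²/c_v = 0.020106×4.3²/7.8 = 0.04766 years.

t ≈ 0.0477 years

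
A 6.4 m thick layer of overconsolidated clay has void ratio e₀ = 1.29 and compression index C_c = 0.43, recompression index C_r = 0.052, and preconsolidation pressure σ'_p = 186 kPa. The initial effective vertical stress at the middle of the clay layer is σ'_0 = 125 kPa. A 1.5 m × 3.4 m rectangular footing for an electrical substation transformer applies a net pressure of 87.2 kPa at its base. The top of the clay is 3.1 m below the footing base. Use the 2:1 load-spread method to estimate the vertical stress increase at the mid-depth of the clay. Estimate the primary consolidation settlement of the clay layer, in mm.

S_c ≈ 2.9 mm

Mid-depth of clay below the footing base: z = 3.1 + 6.4/2 = 6.3 m.
Stress increase at mid-clay by the 2:1 spreading method:
Δσ = qBL/((B+z)(L+z)) = 87.2×1.5×3.4/((1.5+6.3)(3.4+6.3)) = 5.8779 kPa
Final effective stress: σ'_f = 125 + 5.8779 = 130.88 kPa.
σ'_f = 130.88 ≤ σ'_p = 186 kPa, so the clay remains overconsolidated and only the recompression index applies:
S_c = C_r·H/(1+e₀)·log₁₀(σ'_f/σ'_0) = 0.052×6.4/2.29×log₁₀(130.88/125)
    = 0.14533 × 0.019963 = 0.002901 m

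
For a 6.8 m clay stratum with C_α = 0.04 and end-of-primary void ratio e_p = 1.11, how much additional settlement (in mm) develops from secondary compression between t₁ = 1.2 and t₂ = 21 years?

S_s ≈ 160 mm

Secondary compression: S_s = C_α·H/(1+e_p)·log₁₀(t₂/t₁)
S_s = 0.04×6.8/(1+1.11)×log₁₀(21/1.2)
    = 0.1289 × 1.243 = 0.1602 m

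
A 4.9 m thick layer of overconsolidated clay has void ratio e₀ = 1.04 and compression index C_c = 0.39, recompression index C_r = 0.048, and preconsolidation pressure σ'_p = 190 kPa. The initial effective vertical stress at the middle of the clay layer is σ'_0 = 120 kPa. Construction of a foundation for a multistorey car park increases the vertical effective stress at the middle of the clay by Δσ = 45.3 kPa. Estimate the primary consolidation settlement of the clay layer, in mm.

Final effective stress: σ'_f = 120 + 45.3 = 165.3 kPa.
σ'_f = 165.3 ≤ σ'_p = 190 kPa, so the clay remains overconsolidated and only the recompression index applies:
S_c = C_r·H/(1+e₀)·log₁₀(σ'_f/σ'_0) = 0.048×4.9/2.04×log₁₀(165.3/120)
    = 0.1153 × 0.13909 = 0.01604 m

S_c ≈ 16 mm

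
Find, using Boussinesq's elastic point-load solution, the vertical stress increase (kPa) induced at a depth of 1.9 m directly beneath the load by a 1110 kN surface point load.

Δσ_z ≈ 147 kPa

Boussinesq vertical stress below a point load on an elastic half-space:
Δσ_z = 3P/(2πz²) · [1 + (r/z)²]^(−5/2)
r/z = 0/1.9 = 0; [1+(r/z)²]^(−5/2) = 1.
Δσ_z = 3×1110/(2π×1.9²) × 1 = 146.81 × 1 = 146.8 kPa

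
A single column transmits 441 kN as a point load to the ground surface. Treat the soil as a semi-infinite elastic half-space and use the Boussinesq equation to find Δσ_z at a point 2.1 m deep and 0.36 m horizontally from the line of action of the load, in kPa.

Boussinesq vertical stress below a point load on an elastic half-space:
Δσ_z = 3P/(2πz²) · [1 + (r/z)²]^(−5/2)
r/z = 0.36/2.1 = 0.17143; [1+(r/z)²]^(−5/2) = 0.93015.
Δσ_z = 3×441/(2π×2.1²) × 0.93015 = 47.746 × 0.93015 = 44.41 kPa

Δσ_z ≈ 44.4 kPa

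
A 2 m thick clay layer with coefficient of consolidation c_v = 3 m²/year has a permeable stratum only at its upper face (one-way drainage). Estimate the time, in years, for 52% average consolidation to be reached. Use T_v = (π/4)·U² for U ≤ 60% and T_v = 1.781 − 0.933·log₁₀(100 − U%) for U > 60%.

Drainage path length: H_d = H = 2 m (single drainage).
U ≤ 60%: T_v = (π/4)·U² = (π/4)×0.52² = 0.21237.
t = T_v·H_d²/c_v = 0.21237×2²/3 = 0.2832 years.

t ≈ 0.283 years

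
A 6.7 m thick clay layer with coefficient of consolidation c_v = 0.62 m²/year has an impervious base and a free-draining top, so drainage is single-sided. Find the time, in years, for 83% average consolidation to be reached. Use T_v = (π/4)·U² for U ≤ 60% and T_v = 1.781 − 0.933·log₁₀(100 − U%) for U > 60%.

t ≈ 45.8 years

Drainage path length: H_d = H = 6.7 m (single drainage).
U > 60%: T_v = 1.781 − 0.933·log₁₀(100 − 83) = 0.63299.
t = T_v·H_d²/c_v = 0.63299×6.7²/0.62 = 45.83 years.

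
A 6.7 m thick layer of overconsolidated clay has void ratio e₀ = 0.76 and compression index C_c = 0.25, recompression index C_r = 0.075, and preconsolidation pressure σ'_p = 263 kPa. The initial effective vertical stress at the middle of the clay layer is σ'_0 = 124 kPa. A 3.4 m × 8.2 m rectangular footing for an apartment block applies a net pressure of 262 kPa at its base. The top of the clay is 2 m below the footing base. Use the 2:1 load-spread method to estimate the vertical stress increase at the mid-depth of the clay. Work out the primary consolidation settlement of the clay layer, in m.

S_c ≈ 0.05 m

Mid-depth of clay below the footing base: z = 2 + 6.7/2 = 5.35 m.
Stress increase at mid-clay by the 2:1 spreading method:
Δσ = qBL/((B+z)(L+z)) = 262×3.4×8.2/((3.4+5.35)(8.2+5.35)) = 61.609 kPa
Final effective stress: σ'_f = 124 + 61.609 = 185.61 kPa.
σ'_f = 185.61 ≤ σ'_p = 263 kPa, so the clay remains overconsolidated and only the recompression index applies:
S_c = C_r·H/(1+e₀)·log₁₀(σ'_f/σ'_0) = 0.075×6.7/1.76×log₁₀(185.61/124)
    = 0.28551 × 0.17518 = 0.05002 m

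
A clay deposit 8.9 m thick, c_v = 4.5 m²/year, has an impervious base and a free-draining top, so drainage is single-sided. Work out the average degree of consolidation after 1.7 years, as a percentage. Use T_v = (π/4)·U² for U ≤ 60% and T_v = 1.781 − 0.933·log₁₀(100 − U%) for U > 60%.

U ≈ 35.1 %

Drainage path length: H_d = H = 8.9 m (single drainage).
T_v = c_v·t/H_d² = 4.5×1.7/8.9² = 0.096579.
T_v = 0.096579 corresponds to the U ≤ 60% branch:
U = √(4T_v/π) = 0.3507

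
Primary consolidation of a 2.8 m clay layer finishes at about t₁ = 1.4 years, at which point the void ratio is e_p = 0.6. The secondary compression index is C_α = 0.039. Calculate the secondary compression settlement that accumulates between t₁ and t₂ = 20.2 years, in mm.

S_s ≈ 79.1 mm

Secondary compression: S_s = C_α·H/(1+e_p)·log₁₀(t₂/t₁)
S_s = 0.039×2.8/(1+0.6)×log₁₀(20.2/1.4)
    = 0.06825 × 1.159 = 0.07912 m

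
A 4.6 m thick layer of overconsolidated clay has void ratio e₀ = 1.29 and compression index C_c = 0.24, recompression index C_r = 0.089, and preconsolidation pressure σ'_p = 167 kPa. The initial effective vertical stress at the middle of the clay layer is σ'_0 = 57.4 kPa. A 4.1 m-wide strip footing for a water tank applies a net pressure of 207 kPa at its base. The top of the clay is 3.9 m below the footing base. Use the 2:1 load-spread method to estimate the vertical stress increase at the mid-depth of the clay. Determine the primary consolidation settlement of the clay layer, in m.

S_c ≈ 0.0691 m

Mid-depth of clay below the footing base: z = 3.9 + 4.6/2 = 6.2 m.
Stress increase at mid-clay by the 2:1 spreading method:
Δσ = qB/(B+z) = 207×4.1/(4.1+6.2) = 82.398 kPa
Final effective stress: σ'_f = 57.4 + 82.398 = 139.8 kPa.
σ'_f = 139.8 ≤ σ'_p = 167 kPa, so the clay remains overconsolidated and only the recompression index applies:
S_c = C_r·H/(1+e₀)·log₁₀(σ'_f/σ'_0) = 0.089×4.6/2.29×log₁₀(139.8/57.4)
    = 0.17877 × 0.3866 = 0.06911 m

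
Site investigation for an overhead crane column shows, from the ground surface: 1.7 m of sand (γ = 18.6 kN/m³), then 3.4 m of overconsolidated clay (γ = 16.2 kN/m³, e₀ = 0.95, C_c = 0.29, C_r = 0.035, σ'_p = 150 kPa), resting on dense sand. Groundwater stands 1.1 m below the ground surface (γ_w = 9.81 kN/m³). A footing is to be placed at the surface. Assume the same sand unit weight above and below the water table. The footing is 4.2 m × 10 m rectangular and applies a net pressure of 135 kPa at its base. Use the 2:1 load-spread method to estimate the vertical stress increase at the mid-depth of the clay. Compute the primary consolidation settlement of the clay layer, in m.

Mid-depth of clay below the ground surface: z = 1.7 + 3.4/2 = 3.4 m.
Total vertical stress at mid-clay: σ_v = 18.6×1.7 + 16.2×1.7 = 59.16 kPa.
Pore pressure: u = 9.81×(3.4 − 1.1) = 22.563 kPa.
Initial effective stress: σ'_0 = σ_v − u = 59.16 − 22.563 = 36.597 kPa.
Stress increase at mid-clay by the 2:1 spreading method:
Δσ = qBL/((B+z)(L+z)) = 135×4.2×10/((4.2+3.4)(10+3.4)) = 55.676 kPa
Final effective stress: σ'_f = 36.597 + 55.676 = 92.273 kPa.
σ'_f = 92.273 ≤ σ'_p = 150 kPa, so the clay remains overconsolidated and only the recompression index applies:
S_c = C_r·H/(1+e₀)·log₁₀(σ'_f/σ'_0) = 0.035×3.4/1.95×log₁₀(92.273/36.597)
    = 0.061026 × 0.40163 = 0.02451 m

S_c ≈ 0.0245 m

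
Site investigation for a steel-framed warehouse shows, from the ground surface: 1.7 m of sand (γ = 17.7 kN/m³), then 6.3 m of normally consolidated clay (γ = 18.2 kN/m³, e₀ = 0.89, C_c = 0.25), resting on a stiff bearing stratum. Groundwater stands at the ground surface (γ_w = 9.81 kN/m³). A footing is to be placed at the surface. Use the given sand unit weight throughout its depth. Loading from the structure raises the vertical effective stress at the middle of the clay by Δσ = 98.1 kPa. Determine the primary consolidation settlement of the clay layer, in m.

Mid-depth of clay below the ground surface: z = 1.7 + 6.3/2 = 4.85 m.
Total vertical stress at mid-clay: σ_v = 17.7×1.7 + 18.2×3.15 = 87.42 kPa.
Pore pressure: u = 9.81×(4.85 − 0) = 47.578 kPa.
Initial effective stress: σ'_0 = σ_v − u = 87.42 − 47.578 = 39.842 kPa.
Final effective stress: σ'_f = σ'_0 + Δσ = 39.842 + 98.1 = 137.94 kPa.
Normally consolidated clay, so the full stress increment lies on the virgin compression line:
S_c = C_c·H/(1+e₀)·log₁₀(σ'_f/σ'_0) = 0.25×6.3/(1+0.89)×log₁₀(137.94/39.842)
    = 0.83333 × 0.53935 = 0.4495 m

S_c ≈ 0.449 m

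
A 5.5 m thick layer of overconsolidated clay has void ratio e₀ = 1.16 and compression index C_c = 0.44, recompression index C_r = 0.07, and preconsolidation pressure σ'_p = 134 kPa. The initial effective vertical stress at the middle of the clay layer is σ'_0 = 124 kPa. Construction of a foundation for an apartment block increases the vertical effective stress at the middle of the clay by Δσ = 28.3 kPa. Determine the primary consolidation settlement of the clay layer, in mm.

Final effective stress: σ'_f = 124 + 28.3 = 152.3 kPa.
σ'_f = 152.3 > σ'_p = 134 kPa, so the stress path crosses the preconsolidation pressure — recompression up to σ'_p, then virgin compression beyond:
S_c = H/(1+e₀)·[C_r·log₁₀(σ'_p/σ'_0) + C_c·log₁₀(σ'_f/σ'_p)]
    = 5.5/2.16 × [0.07×log₁₀(134/124) + 0.44×log₁₀(152.3/134)]
    = 2.5463 × [0.0023578 + 0.024462] = 0.06829 m

S_c ≈ 68.3 mm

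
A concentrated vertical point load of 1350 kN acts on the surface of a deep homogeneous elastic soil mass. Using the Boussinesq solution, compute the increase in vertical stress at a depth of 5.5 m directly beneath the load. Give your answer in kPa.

Boussinesq vertical stress below a point load on an elastic half-space:
Δσ_z = 3P/(2πz²) · [1 + (r/z)²]^(−5/2)
r/z = 0/5.5 = 0; [1+(r/z)²]^(−5/2) = 1.
Δσ_z = 3×1350/(2π×5.5²) × 1 = 21.308 × 1 = 21.31 kPa

Δσ_z ≈ 21.3 kPa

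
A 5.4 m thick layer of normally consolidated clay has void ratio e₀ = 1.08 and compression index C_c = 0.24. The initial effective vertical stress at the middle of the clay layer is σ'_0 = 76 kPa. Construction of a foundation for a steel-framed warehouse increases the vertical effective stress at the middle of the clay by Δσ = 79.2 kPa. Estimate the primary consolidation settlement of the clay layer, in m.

S_c ≈ 0.193 m

Final effective stress: σ'_f = σ'_0 + Δσ = 76 + 79.2 = 155.2 kPa.
Normally consolidated clay, so the full stress increment lies on the virgin compression line:
S_c = C_c·H/(1+e₀)·log₁₀(σ'_f/σ'_0) = 0.24×5.4/(1+1.08)×log₁₀(155.2/76)
    = 0.62308 × 0.31008 = 0.1932 m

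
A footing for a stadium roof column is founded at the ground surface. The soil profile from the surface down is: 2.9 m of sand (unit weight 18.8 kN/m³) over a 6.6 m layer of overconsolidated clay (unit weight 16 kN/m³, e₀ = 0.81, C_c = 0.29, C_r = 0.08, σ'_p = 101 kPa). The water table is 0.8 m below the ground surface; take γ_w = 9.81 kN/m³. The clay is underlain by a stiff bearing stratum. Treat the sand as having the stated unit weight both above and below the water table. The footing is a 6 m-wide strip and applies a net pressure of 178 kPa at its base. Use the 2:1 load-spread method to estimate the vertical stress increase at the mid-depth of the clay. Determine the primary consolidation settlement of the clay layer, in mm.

S_c ≈ 235 mm

Mid-depth of clay below the ground surface: z = 2.9 + 6.6/2 = 6.2 m.
Total vertical stress at mid-clay: σ_v = 18.8×2.9 + 16×3.3 = 107.32 kPa.
Pore pressure: u = 9.81×(6.2 − 0.8) = 52.974 kPa.
Initial effective stress: σ'_0 = σ_v − u = 107.32 − 52.974 = 54.346 kPa.
Stress increase at mid-clay by the 2:1 spreading method:
Δσ = qB/(B+z) = 178×6/(6+6.2) = 87.541 kPa
Final effective stress: σ'_f = 54.346 + 87.541 = 141.89 kPa.
σ'_f = 141.89 > σ'_p = 101 kPa, so the stress path crosses the preconsolidation pressure — recompression up to σ'_p, then virgin compression beyond:
S_c = H/(1+e₀)·[C_r·log₁₀(σ'_p/σ'_0) + C_c·log₁₀(σ'_f/σ'_p)]
    = 6.6/1.81 × [0.08×log₁₀(101/54.346) + 0.29×log₁₀(141.89/101)]
    = 3.6464 × [0.021532 + 0.042813] = 0.2346 m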